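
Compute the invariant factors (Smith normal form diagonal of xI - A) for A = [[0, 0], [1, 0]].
The Jordan structure of A has elementary divisors x^2. Arranging the block sizes at each eigenvalue in decreasing order and taking row products gives the invariant factors.

Invariant factors (smallest first, each dividing the next): x^2.

Check: the last factor x^2 is the minimal polynomial, and the product x^2 is the characteristic polynomial.

x^2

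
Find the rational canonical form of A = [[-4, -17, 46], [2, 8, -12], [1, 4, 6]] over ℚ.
The invariant factors of A (the non-unit diagonal entries of the Smith normal form of xI - A over ℚ[x]) are (x - 6)(x - 2)^2, each dividing the next. The characteristic polynomial is their product, (x - 6)(x - 2)^2.

The rational canonical form is the block-diagonal matrix of companion matrices C(f_i):
R = [[0, 0, 24], [1, 0, -28], [0, 1, 10]].

R = [[0, 0, 24], [1, 0, -28], [0, 1, 10]]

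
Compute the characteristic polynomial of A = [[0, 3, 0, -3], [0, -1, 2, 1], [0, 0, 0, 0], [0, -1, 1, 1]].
χ_A(x) = x^4

xI - A = [[x, -3, 0, 3], [0, x + 1, -2, -1], [0, 0, x, 0], [0, 1, -1, x - 1]].

Expanding det(xI - A) along the first row:
det(xI - A) = + (x)·det([[x + 1, -2, -1], [0, x, 0], [1, -1, x - 1]]) - (-3)·det([[0, -2, -1], [0, x, 0], [0, -1, x - 1]]) + (0)·det([[0, x + 1, -1], [0, 0, 0], [0, 1, x - 1]]) - (3)·det([[0, x + 1, -2], [0, 0, x], [0, 1, -1]]).

Evaluating gives χ_A(x) = x^4.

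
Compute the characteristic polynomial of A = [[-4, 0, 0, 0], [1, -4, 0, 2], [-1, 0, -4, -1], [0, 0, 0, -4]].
χ_A(x) = (x + 4)^4

xI - A = [[x + 4, 0, 0, 0], [-1, x + 4, 0, -2], [1, 0, x + 4, 1], [0, 0, 0, x + 4]].

Expanding det(xI - A) along the first row:
det(xI - A) = + (x + 4)·det([[x + 4, 0, -2], [0, x + 4, 1], [0, 0, x + 4]]) - (0)·det([[-1, 0, -2], [1, x + 4, 1], [0, 0, x + 4]]) + (0)·det([[-1, x + 4, -2], [1, 0, 1], [0, 0, x + 4]]) - (0)·det([[-1, x + 4, 0], [1, 0, x + 4], [0, 0, 0]]).

Evaluating gives χ_A(x) = x^4 + 16x^3 + 96x^2 + 256x + 256 = (x + 4)^4.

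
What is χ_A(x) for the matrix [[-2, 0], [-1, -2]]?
xI - A = [[x + 2, 0], [1, x + 2]].

Expanding det(xI - A) along the first row:
det(xI - A) = + (x + 2)·det([[x + 2]]) - (0)·det([[1]]).

Evaluating gives χ_A(x) = x^2 + 4x + 4 = (x + 2)^2.

χ_A(x) = (x + 2)^2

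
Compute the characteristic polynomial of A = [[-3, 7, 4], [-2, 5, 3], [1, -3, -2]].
χ_A(x) = x^3

xI - A = [[x + 3, -7, -4], [2, x - 5, -3], [-1, 3, x + 2]].

Expanding det(xI - A) along the first row:
det(xI - A) = + (x + 3)·det([[x - 5, -3], [3, x + 2]]) - (-7)·det([[2, -3], [-1, x + 2]]) + (-4)·det([[2, x - 5], [-1, 3]]).

Evaluating gives χ_A(x) = x^3.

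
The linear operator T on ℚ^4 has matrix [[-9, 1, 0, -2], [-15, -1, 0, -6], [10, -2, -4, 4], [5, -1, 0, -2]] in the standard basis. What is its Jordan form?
The characteristic polynomial is det(xI - A) = (x + 4)^4, so the eigenvalues are -4 (algebraic multiplicity 4).

For λ = -4: rank(A + 4I) = 1, rank((A + 4I)^2) = 0. The eigenspace has dimension 4 - 1 = 3, so there are 3 Jordan blocks; the rank sequence gives block sizes [2, 1, 1].

Assembling the blocks gives the Jordan form J above.

J = [[-4, 1, 0, 0], [0, -4, 0, 0], [0, 0, -4, 0], [0, 0, 0, -4]]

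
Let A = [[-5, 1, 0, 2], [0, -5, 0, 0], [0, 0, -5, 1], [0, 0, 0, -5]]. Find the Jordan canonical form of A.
The characteristic polynomial is det(xI - A) = (x + 5)^4, so the eigenvalues are -5 (algebraic multiplicity 4).

For λ = -5: rank(A + 5I) = 2, rank((A + 5I)^2) = 0. The eigenspace has dimension 4 - 2 = 2, so there are 2 Jordan blocks; the rank sequence gives block sizes [2, 2].

Assembling the blocks gives the Jordan form J above.

J = [[-5, 1, 0, 0], [0, -5, 0, 0], [0, 0, -5, 1], [0, 0, 0, -5]]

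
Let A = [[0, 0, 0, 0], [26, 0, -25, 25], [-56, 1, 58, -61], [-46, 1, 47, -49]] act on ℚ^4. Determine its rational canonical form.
The invariant factors of A (the non-unit diagonal entries of the Smith normal form of xI - A over ℚ[x]) are x(x - 5)(x^2 - 4x + 5), each dividing the next. The characteristic polynomial is their product, x(x - 5)(x^2 - 4x + 5).

The rational canonical form is the block-diagonal matrix of companion matrices C(f_i):
R = [[0, 0, 0, 0], [1, 0, 0, 25], [0, 1, 0, -25], [0, 0, 1, 9]].

Note the characteristic polynomial does not split into linear factors over ℚ, so A has no Jordan form over ℚ; the rational canonical form exists over any field.

R = [[0, 0, 0, 0], [1, 0, 0, 25], [0, 1, 0, -25], [0, 0, 1, 9]]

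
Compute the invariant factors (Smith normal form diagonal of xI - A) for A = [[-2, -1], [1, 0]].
The Jordan structure of A has elementary divisors (x + 1)^2. Arranging the block sizes at each eigenvalue in decreasing order and taking row products gives the invariant factors.

Invariant factors (smallest first, each dividing the next): (x + 1)^2.

Check: the last factor (x + 1)^2 is the minimal polynomial, and the product (x + 1)^2 is the characteristic polynomial.

(x + 1)^2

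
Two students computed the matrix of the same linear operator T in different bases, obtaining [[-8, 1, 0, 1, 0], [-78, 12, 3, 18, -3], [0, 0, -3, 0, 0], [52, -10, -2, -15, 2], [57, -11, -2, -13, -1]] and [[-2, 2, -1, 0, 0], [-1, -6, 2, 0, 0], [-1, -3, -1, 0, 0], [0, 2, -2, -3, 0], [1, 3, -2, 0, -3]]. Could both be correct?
Two matrices over a field are similar if and only if they have the same invariant factors.

Both A and B have characteristic polynomial (x + 3)^5 and minimal polynomial (x + 3)^3. Computing further, both have invariant factors x + 3, x + 3, (x + 3)^3. Hence A and B are similar.

Yes.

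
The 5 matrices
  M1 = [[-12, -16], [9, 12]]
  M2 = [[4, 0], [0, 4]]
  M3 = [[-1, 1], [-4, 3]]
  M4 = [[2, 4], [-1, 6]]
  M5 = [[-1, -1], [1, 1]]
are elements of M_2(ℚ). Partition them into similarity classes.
Characteristic polynomials: χ_{M1} = x^2, χ_{M2} = (x - 4)^2, χ_{M3} = (x - 1)^2, χ_{M4} = (x - 4)^2, χ_{M5} = x^2.

{M1, M5}: invariant factors x^2.

{M2}: invariant factors x - 4, x - 4.

{M3}: invariant factors (x - 1)^2.

{M4}: invariant factors (x - 4)^2.

Matrices are similar if and only if their invariant-factor lists agree; the partition into similarity classes is {M1, M5}, {M2}, {M3}, {M4}.

4 classes: {M1, M5}, {M2}, {M3}, {M4}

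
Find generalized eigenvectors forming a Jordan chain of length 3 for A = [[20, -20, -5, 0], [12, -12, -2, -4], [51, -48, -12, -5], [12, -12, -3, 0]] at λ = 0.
We seek v_1 ∈ ker(A^3) \ ker(A^2), then set v_{i+1} = A v_i.

One such chain is v_1 = [[2, 1, 4, 1]]^T, v_2 = [[0, 0, 1, 0]]^T, v_3 = [[-5, -2, -12, -3]]^T. Check: A v_3 = [[0, 0, 0, 0]]^T = 0.

v_1 = [[2, 1, 4, 1]]^T, v_2 = [[0, 0, 1, 0]]^T, v_3 = [[-5, -2, -12, -3]]^T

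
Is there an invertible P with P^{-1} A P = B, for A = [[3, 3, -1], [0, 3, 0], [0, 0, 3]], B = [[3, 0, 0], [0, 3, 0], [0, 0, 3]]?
Both have characteristic polynomial (x - 3)^3, but the minimal polynomial of A is (x - 3)^2 while the minimal polynomial of B is x - 3. The minimal polynomial is a similarity invariant, so A and B are not similar.

No.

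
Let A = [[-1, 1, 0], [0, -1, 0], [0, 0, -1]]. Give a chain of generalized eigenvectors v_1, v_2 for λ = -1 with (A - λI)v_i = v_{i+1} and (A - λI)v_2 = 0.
We seek v_1 ∈ ker((A + I)^2) \ ker(A + I), then set v_{i+1} = (A + I) v_i.

One such chain is v_1 = [[-1, 1, 1]]^T, v_2 = [[1, 0, 0]]^T. Check: (A + I) v_2 = [[0, 0, 0]]^T = 0.

v_1 = [[-1, 1, 1]]^T, v_2 = [[1, 0, 0]]^T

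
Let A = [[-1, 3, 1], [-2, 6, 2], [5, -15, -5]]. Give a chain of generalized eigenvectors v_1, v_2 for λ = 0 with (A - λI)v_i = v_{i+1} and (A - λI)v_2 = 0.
v_1 = [[0, 0, 1]]^T, v_2 = [[1, 2, -5]]^T

We seek v_1 ∈ ker(A^2) \ ker(A), then set v_{i+1} = A v_i.

One such chain is v_1 = [[0, 0, 1]]^T, v_2 = [[1, 2, -5]]^T. Check: A v_2 = [[0, 0, 0]]^T = 0.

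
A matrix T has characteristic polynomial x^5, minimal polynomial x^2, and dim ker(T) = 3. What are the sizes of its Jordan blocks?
Jordan blocks: (0, 2), (0, 2), (0, 1)

λ = 0: algebraic multiplicity 5 (exponent in χ_T), largest block size 2 (exponent in m_T), 3 blocks (geometric multiplicity). These force block sizes [2, 2, 1].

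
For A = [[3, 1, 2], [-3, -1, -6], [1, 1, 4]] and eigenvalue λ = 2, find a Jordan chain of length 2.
v_1 = [[0, 1, 0]]^T, v_2 = [[1, -3, 1]]^T

We seek v_1 ∈ ker((A - 2I)^2) \ ker(A - 2I), then set v_{i+1} = (A - 2I) v_i.

One such chain is v_1 = [[0, 1, 0]]^T, v_2 = [[1, -3, 1]]^T. Check: (A - 2I) v_2 = [[0, 0, 0]]^T = 0.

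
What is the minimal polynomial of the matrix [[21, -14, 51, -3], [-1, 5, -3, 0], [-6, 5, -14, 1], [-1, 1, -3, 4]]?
The characteristic polynomial factors as (x - 4)^4. The minimal polynomial is ∏(x - λ)^{k_λ} where k_λ is the size of the largest Jordan block at λ.

For λ = 4: rank(A - 4I) = 2, and the largest Jordan block has size 2 (the smallest k with rank((A - 4I)^k) = rank((A - 4I)^(k+1))).

So m_A(x) = (x - 4)^2.

m_A(x) = (x - 4)^2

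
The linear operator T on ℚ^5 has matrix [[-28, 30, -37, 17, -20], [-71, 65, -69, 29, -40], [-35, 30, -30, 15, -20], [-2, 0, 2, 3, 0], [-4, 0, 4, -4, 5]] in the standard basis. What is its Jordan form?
The characteristic polynomial is det(xI - A) = (x - 5)^4(x + 5), so the eigenvalues are -5 (algebraic multiplicity 1), 5 (algebraic multiplicity 4).

For λ = -5: algebraic multiplicity 1 gives one 1×1 block.

For λ = 5: rank(A - 5I) = 2, rank((A - 5I)^2) = 1. The eigenspace has dimension 5 - 2 = 3, so there are 3 Jordan blocks; the rank sequence gives block sizes [2, 1, 1].

Assembling the blocks gives the Jordan form J above.

J = [[-5, 0, 0, 0, 0], [0, 5, 1, 0, 0], [0, 0, 5, 0, 0], [0, 0, 0, 5, 0], [0, 0, 0, 0, 5]]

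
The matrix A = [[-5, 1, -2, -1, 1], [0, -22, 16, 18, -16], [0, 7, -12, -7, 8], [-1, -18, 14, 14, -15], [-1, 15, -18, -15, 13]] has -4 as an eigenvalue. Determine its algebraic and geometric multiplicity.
The characteristic polynomial is (x - 4)(x + 4)^4, so the factor x + 4 appears with exponent 4: the algebraic multiplicity is 4.

rank(A + 4I) = 3, so the eigenspace has dimension 5 - 3 = 2: the geometric multiplicity is 2.

Since 2 < 4, A is not diagonalizable.

algebraic multiplicity 4, geometric multiplicity 2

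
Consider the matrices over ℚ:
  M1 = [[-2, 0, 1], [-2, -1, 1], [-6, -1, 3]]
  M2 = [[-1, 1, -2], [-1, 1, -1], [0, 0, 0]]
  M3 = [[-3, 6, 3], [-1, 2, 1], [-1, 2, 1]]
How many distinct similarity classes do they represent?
2 classes: {M1, M2}, {M3}

Characteristic polynomials: χ_{M1} = x^3, χ_{M2} = x^3, χ_{M3} = x^3.

{M1, M2}: invariant factors x^3.

{M3}: invariant factors x, x^2.

Matrices are similar if and only if their invariant-factor lists agree; the partition into similarity classes is {M1, M2}, {M3}.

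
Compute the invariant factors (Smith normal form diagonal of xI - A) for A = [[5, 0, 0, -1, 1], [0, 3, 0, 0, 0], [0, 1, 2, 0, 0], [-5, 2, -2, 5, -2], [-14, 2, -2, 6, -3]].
(x - 3)(x - 2), (x - 3)(x - 2)^2

The Jordan structure of A has elementary divisors (x - 2)^2, (x - 2), (x - 3), (x - 3). Arranging the block sizes at each eigenvalue in decreasing order and taking row products gives the invariant factors.

Invariant factors (smallest first, each dividing the next): (x - 3)(x - 2), (x - 3)(x - 2)^2.

Check: the last factor (x - 3)(x - 2)^2 is the minimal polynomial, and the product (x - 3)^2(x - 2)^3 is the characteristic polynomial.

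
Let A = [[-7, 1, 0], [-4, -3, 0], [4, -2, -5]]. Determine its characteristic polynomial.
xI - A = [[x + 7, -1, 0], [4, x + 3, 0], [-4, 2, x + 5]].

Expanding det(xI - A) along the first row:
det(xI - A) = + (x + 7)·det([[x + 3, 0], [2, x + 5]]) - (-1)·det([[4, 0], [-4, x + 5]]) + (0)·det([[4, x + 3], [-4, 2]]).

Evaluating gives χ_A(x) = x^3 + 15x^2 + 75x + 125 = (x + 5)^3.

χ_A(x) = (x + 5)^3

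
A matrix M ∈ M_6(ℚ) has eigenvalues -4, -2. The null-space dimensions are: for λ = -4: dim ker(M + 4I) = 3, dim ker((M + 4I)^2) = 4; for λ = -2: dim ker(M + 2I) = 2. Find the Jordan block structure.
Jordan blocks: (-4, 2), (-4, 1), (-4, 1), (-2, 1), (-2, 1)

λ = -4: successive nullity increments [3, 1] count blocks of size ≥ k; block sizes are [2, 1, 1].
λ = -2: successive nullity increments [2] count blocks of size ≥ k; block sizes are [1, 1].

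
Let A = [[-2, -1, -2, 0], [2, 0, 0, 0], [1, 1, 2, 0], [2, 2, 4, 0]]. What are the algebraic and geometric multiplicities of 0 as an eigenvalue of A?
The characteristic polynomial is x^4, so the factor x appears with exponent 4: the algebraic multiplicity is 4.

rank(A) = 2, so the eigenspace has dimension 4 - 2 = 2: the geometric multiplicity is 2.

Since 2 < 4, A is not diagonalizable.

algebraic multiplicity 4, geometric multiplicity 2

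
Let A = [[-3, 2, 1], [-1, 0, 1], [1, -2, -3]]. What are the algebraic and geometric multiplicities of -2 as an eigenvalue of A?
The characteristic polynomial is (x + 2)^3, so the factor x + 2 appears with exponent 3: the algebraic multiplicity is 3.

rank(A + 2I) = 1, so the eigenspace has dimension 3 - 1 = 2: the geometric multiplicity is 2.

Since 2 < 3, A is not diagonalizable.

algebraic multiplicity 3, geometric multiplicity 2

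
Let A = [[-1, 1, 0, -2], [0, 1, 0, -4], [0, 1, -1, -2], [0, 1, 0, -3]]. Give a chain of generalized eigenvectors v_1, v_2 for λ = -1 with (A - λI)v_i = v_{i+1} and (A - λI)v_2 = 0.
We seek v_1 ∈ ker((A + I)^2) \ ker(A + I), then set v_{i+1} = (A + I) v_i.

One such chain is v_1 = [[0, -1, -1, -1]]^T, v_2 = [[1, 2, 1, 1]]^T. Check: (A + I) v_2 = [[0, 0, 0, 0]]^T = 0.

v_1 = [[0, -1, -1, -1]]^T, v_2 = [[1, 2, 1, 1]]^T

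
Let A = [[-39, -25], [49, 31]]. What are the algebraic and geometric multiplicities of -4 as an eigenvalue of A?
algebraic multiplicity 2, geometric multiplicity 1

The characteristic polynomial is (x + 4)^2, so the factor x + 4 appears with exponent 2: the algebraic multiplicity is 2.

rank(A + 4I) = 1, so the eigenspace has dimension 2 - 1 = 1: the geometric multiplicity is 1.

Since 1 < 2, A is not diagonalizable.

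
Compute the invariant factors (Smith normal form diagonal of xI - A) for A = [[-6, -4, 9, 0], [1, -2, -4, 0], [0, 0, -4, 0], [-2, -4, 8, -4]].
x + 4, (x + 4)^3

The Jordan structure of A has elementary divisors (x + 4)^3, (x + 4). Arranging the block sizes at each eigenvalue in decreasing order and taking row products gives the invariant factors.

Invariant factors (smallest first, each dividing the next): x + 4, (x + 4)^3.

Check: the last factor (x + 4)^3 is the minimal polynomial, and the product (x + 4)^4 is the characteristic polynomial.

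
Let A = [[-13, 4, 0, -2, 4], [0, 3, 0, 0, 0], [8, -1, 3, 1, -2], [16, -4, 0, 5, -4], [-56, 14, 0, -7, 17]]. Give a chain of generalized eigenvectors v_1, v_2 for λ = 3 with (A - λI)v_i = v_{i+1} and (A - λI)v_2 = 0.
We seek v_1 ∈ ker((A - 3I)^2) \ ker(A - 3I), then set v_{i+1} = (A - 3I) v_i.

One such chain is v_1 = [[0, 1, 3, 1, 0]]^T, v_2 = [[2, 0, 0, -2, 7]]^T. Check: (A - 3I) v_2 = [[0, 0, 0, 0, 0]]^T = 0.

v_1 = [[0, 1, 3, 1, 0]]^T, v_2 = [[2, 0, 0, -2, 7]]^T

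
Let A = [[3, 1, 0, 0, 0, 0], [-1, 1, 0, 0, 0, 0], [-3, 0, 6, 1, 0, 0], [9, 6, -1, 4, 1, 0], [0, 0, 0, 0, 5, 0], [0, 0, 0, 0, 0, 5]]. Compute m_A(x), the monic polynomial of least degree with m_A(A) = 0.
The characteristic polynomial factors as (x - 5)^4(x - 2)^2. The minimal polynomial is ∏(x - λ)^{k_λ} where k_λ is the size of the largest Jordan block at λ.

For λ = 2: rank(A - 2I) = 5, and the largest Jordan block has size 2 (the smallest k with rank((A - 2I)^k) = rank((A - 2I)^(k+1))).
For λ = 5: rank(A - 5I) = 4, and the largest Jordan block has size 3 (the smallest k with rank((A - 5I)^k) = rank((A - 5I)^(k+1))).

So m_A(x) = (x - 5)^3(x - 2)^2.

m_A(x) = (x - 5)^3(x - 2)^2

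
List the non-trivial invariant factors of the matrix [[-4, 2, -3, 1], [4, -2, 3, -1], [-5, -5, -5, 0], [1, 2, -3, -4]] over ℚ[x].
The Jordan structure of A has elementary divisors (x + 5)^2, (x + 5), x. Arranging the block sizes at each eigenvalue in decreasing order and taking row products gives the invariant factors.

Invariant factors (smallest first, each dividing the next): x + 5, x(x + 5)^2.

Check: the last factor x(x + 5)^2 is the minimal polynomial, and the product x(x + 5)^3 is the characteristic polynomial.

x + 5, x(x + 5)^2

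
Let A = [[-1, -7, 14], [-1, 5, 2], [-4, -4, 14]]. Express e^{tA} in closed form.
A has Jordan form J = [[6, 1, 0], [0, 6, 0], [0, 0, 6]] with A = PJP^{-1}, so e^{tA} = P e^{tJ} P^{-1}.

For a Jordan block J_k(λ), e^{tJ_k(λ)} = e^{λt} · (I + tN + t^2 N^2/2! + ... + t^{k-1} N^{k-1}/(k-1)!) where N is the nilpotent superdiagonal part.

Assembling the blocks and conjugating back gives the entries of e^{tA} as shown above.

e^{tA} = [[(1 - 7*t)*e^{6*t}, -7*t*e^{6*t}, 14*t*e^{6*t}], [-t*e^{6*t}, (1 - t)*e^{6*t}, 2*t*e^{6*t}], [-4*t*e^{6*t}, -4*t*e^{6*t}, (8*t + 1)*e^{6*t}]]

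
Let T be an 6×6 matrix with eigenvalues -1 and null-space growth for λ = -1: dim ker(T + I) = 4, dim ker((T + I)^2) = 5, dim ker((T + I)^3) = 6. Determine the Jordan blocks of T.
Jordan blocks: (-1, 3), (-1, 1), (-1, 1), (-1, 1)

λ = -1: successive nullity increments [4, 1, 1] count blocks of size ≥ k; block sizes are [3, 1, 1, 1].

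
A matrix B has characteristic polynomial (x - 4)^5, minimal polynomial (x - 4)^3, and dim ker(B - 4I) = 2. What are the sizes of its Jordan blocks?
Jordan blocks: (4, 3), (4, 2)

λ = 4: algebraic multiplicity 5 (exponent in χ_B), largest block size 3 (exponent in m_B), 2 blocks (geometric multiplicity). These force block sizes [3, 2].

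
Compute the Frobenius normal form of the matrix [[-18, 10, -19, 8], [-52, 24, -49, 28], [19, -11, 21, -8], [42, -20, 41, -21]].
The invariant factors of A (the non-unit diagonal entries of the Smith normal form of xI - A over ℚ[x]) are (x^2 - 3x + 6)^2, each dividing the next. The characteristic polynomial is their product, (x^2 - 3x + 6)^2.

The rational canonical form is the block-diagonal matrix of companion matrices C(f_i):
R = [[0, 0, 0, -36], [1, 0, 0, 36], [0, 1, 0, -21], [0, 0, 1, 6]].

Note the characteristic polynomial does not split into linear factors over ℚ, so A has no Jordan form over ℚ; the rational canonical form exists over any field.

R = [[0, 0, 0, -36], [1, 0, 0, 36], [0, 1, 0, -21], [0, 0, 1, 6]]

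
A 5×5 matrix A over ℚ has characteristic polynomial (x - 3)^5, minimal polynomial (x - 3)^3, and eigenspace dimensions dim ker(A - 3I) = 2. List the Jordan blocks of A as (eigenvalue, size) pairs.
Jordan blocks: (3, 3), (3, 2)

λ = 3: algebraic multiplicity 5 (exponent in χ_A), largest block size 3 (exponent in m_A), 2 blocks (geometric multiplicity). These force block sizes [3, 2].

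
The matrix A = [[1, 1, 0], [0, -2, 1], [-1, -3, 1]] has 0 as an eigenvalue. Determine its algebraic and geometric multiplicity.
The characteristic polynomial is x^3, so the factor x appears with exponent 3: the algebraic multiplicity is 3.

rank(A) = 2, so the eigenspace has dimension 3 - 2 = 1: the geometric multiplicity is 1.

Since 1 < 3, A is not diagonalizable.

algebraic multiplicity 3, geometric multiplicity 1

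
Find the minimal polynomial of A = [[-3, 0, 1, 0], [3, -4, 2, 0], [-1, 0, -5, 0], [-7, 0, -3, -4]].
m_A(x) = (x + 4)^3

The characteristic polynomial factors as (x + 4)^4. The minimal polynomial is ∏(x - λ)^{k_λ} where k_λ is the size of the largest Jordan block at λ.

For λ = -4: rank(A + 4I) = 2, and the largest Jordan block has size 3 (the smallest k with rank((A + 4I)^k) = rank((A + 4I)^(k+1))).

So m_A(x) = (x + 4)^3.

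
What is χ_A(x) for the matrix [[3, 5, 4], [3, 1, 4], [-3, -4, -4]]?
xI - A = [[x - 3, -5, -4], [-3, x - 1, -4], [3, 4, x + 4]].

Expanding det(xI - A) along the first row:
det(xI - A) = + (x - 3)·det([[x - 1, -4], [4, x + 4]]) - (-5)·det([[-3, -4], [3, x + 4]]) + (-4)·det([[-3, x - 1], [3, 4]]).

Evaluating gives χ_A(x) = x^3.

χ_A(x) = x^3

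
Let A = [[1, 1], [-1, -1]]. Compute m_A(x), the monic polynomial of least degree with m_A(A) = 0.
m_A(x) = x^2

The characteristic polynomial factors as x^2. The minimal polynomial is ∏(x - λ)^{k_λ} where k_λ is the size of the largest Jordan block at λ.

For λ = 0: rank(A) = 1, and the largest Jordan block has size 2 (the smallest k with rank(A^k) = rank(A^(k+1))).

So m_A(x) = x^2.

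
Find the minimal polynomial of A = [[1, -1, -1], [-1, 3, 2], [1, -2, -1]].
The characteristic polynomial factors as (x - 1)^3. The minimal polynomial is ∏(x - λ)^{k_λ} where k_λ is the size of the largest Jordan block at λ.

For λ = 1: rank(A - I) = 2, and the largest Jordan block has size 3 (the smallest k with rank((A - I)^k) = rank((A - I)^(k+1))).

So m_A(x) = (x - 1)^3.

m_A(x) = (x - 1)^3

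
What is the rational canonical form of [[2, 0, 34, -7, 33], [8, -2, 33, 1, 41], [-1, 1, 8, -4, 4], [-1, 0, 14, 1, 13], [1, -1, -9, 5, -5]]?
The invariant factors of A (the non-unit diagonal entries of the Smith normal form of xI - A over ℚ[x]) are x - 3, (x - 3)(x - 1)(x^2 + 3x - 6), each dividing the next. The characteristic polynomial is their product, (x - 3)^2(x - 1)(x^2 + 3x - 6).

The rational canonical form is the block-diagonal matrix of companion matrices C(f_i):
R = [[3, 0, 0, 0, 0], [0, 0, 0, 0, 18], [0, 1, 0, 0, -33], [0, 0, 1, 0, 15], [0, 0, 0, 1, 1]].

Note the characteristic polynomial does not split into linear factors over ℚ, so A has no Jordan form over ℚ; the rational canonical form exists over any field.

R = [[3, 0, 0, 0, 0], [0, 0, 0, 0, 18], [0, 1, 0, 0, -33], [0, 0, 1, 0, 15], [0, 0, 0, 1, 1]]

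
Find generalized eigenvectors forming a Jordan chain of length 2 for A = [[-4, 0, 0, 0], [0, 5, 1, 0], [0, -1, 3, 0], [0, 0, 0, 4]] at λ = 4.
v_1 = [[0, -1, 2, 0]]^T, v_2 = [[0, 1, -1, 0]]^T

We seek v_1 ∈ ker((A - 4I)^2) \ ker(A - 4I), then set v_{i+1} = (A - 4I) v_i.

One such chain is v_1 = [[0, -1, 2, 0]]^T, v_2 = [[0, 1, -1, 0]]^T. Check: (A - 4I) v_2 = [[0, 0, 0, 0]]^T = 0.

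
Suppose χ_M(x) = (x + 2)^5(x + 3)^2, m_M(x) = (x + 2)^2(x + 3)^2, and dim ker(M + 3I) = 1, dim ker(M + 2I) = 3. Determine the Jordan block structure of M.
λ = -3: algebraic multiplicity 2 (exponent in χ_M), largest block size 2 (exponent in m_M), 1 block (geometric multiplicity). This forces block sizes [2].
λ = -2: algebraic multiplicity 5 (exponent in χ_M), largest block size 2 (exponent in m_M), 3 blocks (geometric multiplicity). These force block sizes [2, 2, 1].

Jordan blocks: (-3, 2), (-2, 2), (-2, 2), (-2, 1)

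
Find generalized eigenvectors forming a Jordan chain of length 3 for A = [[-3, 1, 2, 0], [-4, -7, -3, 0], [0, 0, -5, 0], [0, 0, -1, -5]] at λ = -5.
v_1 = [[-1, 0, 1, 1]]^T, v_2 = [[0, 1, 0, -1]]^T, v_3 = [[1, -2, 0, 0]]^T

We seek v_1 ∈ ker((A + 5I)^3) \ ker((A + 5I)^2), then set v_{i+1} = (A + 5I) v_i.

One such chain is v_1 = [[-1, 0, 1, 1]]^T, v_2 = [[0, 1, 0, -1]]^T, v_3 = [[1, -2, 0, 0]]^T. Check: (A + 5I) v_3 = [[0, 0, 0, 0]]^T = 0.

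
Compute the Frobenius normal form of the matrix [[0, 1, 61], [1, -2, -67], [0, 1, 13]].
The invariant factors of A (the non-unit diagonal entries of the Smith normal form of xI - A over ℚ[x]) are (x - 4)^2(x - 3), each dividing the next. The characteristic polynomial is their product, (x - 4)^2(x - 3).

The rational canonical form is the block-diagonal matrix of companion matrices C(f_i):
R = [[0, 0, 48], [1, 0, -40], [0, 1, 11]].

R = [[0, 0, 48], [1, 0, -40], [0, 1, 11]]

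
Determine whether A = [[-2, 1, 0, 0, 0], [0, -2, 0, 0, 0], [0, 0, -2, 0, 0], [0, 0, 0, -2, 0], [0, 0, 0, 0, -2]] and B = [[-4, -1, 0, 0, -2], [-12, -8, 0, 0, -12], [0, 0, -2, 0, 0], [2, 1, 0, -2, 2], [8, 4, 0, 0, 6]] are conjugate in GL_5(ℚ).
Two matrices over a field are similar if and only if they have the same invariant factors.

Both A and B have characteristic polynomial (x + 2)^5 and minimal polynomial (x + 2)^2. Computing further, both have invariant factors x + 2, x + 2, x + 2, (x + 2)^2. Hence A and B are similar.

Yes.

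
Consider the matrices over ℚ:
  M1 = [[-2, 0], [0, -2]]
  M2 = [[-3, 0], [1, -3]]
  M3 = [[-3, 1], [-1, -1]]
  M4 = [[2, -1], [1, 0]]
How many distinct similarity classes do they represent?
Characteristic polynomials: χ_{M1} = (x + 2)^2, χ_{M2} = (x + 3)^2, χ_{M3} = (x + 2)^2, χ_{M4} = (x - 1)^2.

{M1}: invariant factors x + 2, x + 2.

{M2}: invariant factors (x + 3)^2.

{M3}: invariant factors (x + 2)^2.

{M4}: invariant factors (x - 1)^2.

Matrices are similar if and only if their invariant-factor lists agree; the partition into similarity classes is {M1}, {M2}, {M3}, {M4}.

4 classes: {M1}, {M2}, {M3}, {M4}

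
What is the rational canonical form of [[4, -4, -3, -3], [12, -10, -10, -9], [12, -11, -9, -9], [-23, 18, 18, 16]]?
The invariant factors of A (the non-unit diagonal entries of the Smith normal form of xI - A over ℚ[x]) are (x - 1)(x^3 + 3x + 5), each dividing the next. The characteristic polynomial is their product, (x - 1)(x^3 + 3x + 5).

The rational canonical form is the block-diagonal matrix of companion matrices C(f_i):
R = [[0, 0, 0, 5], [1, 0, 0, -2], [0, 1, 0, -3], [0, 0, 1, 1]].

Note the characteristic polynomial does not split into linear factors over ℚ, so A has no Jordan form over ℚ; the rational canonical form exists over any field.

R = [[0, 0, 0, 5], [1, 0, 0, -2], [0, 1, 0, -3], [0, 0, 1, 1]]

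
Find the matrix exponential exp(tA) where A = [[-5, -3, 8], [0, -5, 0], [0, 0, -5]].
e^{tA} = [[e^{-5*t}, -3*t*e^{-5*t}, 8*t*e^{-5*t}], [0, e^{-5*t}, 0], [0, 0, e^{-5*t}]]

A has Jordan form J = [[-5, 1, 0], [0, -5, 0], [0, 0, -5]] with A = PJP^{-1}, so e^{tA} = P e^{tJ} P^{-1}.

For a Jordan block J_k(λ), e^{tJ_k(λ)} = e^{λt} · (I + tN + t^2 N^2/2! + ... + t^{k-1} N^{k-1}/(k-1)!) where N is the nilpotent superdiagonal part.

Assembling the blocks and conjugating back gives the entries of e^{tA} as shown above.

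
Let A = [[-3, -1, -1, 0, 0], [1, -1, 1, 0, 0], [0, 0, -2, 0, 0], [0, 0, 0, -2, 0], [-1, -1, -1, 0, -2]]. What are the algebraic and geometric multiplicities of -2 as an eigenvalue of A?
algebraic multiplicity 5, geometric multiplicity 4

The characteristic polynomial is (x + 2)^5, so the factor x + 2 appears with exponent 5: the algebraic multiplicity is 5.

rank(A + 2I) = 1, so the eigenspace has dimension 5 - 1 = 4: the geometric multiplicity is 4.

Since 4 < 5, A is not diagonalizable.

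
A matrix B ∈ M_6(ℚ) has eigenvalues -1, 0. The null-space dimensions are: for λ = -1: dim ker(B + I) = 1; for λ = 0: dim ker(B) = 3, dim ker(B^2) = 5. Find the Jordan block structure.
Jordan blocks: (-1, 1), (0, 2), (0, 2), (0, 1)

λ = -1: successive nullity increments [1] count blocks of size ≥ k; block sizes are [1].
λ = 0: successive nullity increments [3, 2] count blocks of size ≥ k; block sizes are [2, 2, 1].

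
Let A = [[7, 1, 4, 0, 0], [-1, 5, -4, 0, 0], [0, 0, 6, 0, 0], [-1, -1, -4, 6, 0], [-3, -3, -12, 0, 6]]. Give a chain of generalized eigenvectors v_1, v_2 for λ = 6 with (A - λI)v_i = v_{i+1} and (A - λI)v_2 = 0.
We seek v_1 ∈ ker((A - 6I)^2) \ ker(A - 6I), then set v_{i+1} = (A - 6I) v_i.

One such chain is v_1 = [[0, 1, 0, 0, 0]]^T, v_2 = [[1, -1, 0, -1, -3]]^T. Check: (A - 6I) v_2 = [[0, 0, 0, 0, 0]]^T = 0.

v_1 = [[0, 1, 0, 0, 0]]^T, v_2 = [[1, -1, 0, -1, -3]]^T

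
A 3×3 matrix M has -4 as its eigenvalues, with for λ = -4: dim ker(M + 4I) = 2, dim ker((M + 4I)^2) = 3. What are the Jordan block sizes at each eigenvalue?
Jordan blocks: (-4, 2), (-4, 1)

λ = -4: successive nullity increments [2, 1] count blocks of size ≥ k; block sizes are [2, 1].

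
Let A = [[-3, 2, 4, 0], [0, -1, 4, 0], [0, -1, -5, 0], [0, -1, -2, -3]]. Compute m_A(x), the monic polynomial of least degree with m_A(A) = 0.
m_A(x) = (x + 3)^2

The characteristic polynomial factors as (x + 3)^4. The minimal polynomial is ∏(x - λ)^{k_λ} where k_λ is the size of the largest Jordan block at λ.

For λ = -3: rank(A + 3I) = 1, and the largest Jordan block has size 2 (the smallest k with rank((A + 3I)^k) = rank((A + 3I)^(k+1))).

So m_A(x) = (x + 3)^2.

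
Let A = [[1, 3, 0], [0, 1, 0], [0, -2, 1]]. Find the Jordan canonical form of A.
J = [[1, 1, 0], [0, 1, 0], [0, 0, 1]]

The characteristic polynomial is det(xI - A) = (x - 1)^3, so the eigenvalues are 1 (algebraic multiplicity 3).

For λ = 1: rank(A - I) = 1, rank((A - I)^2) = 0. The eigenspace has dimension 3 - 1 = 2, so there are 2 Jordan blocks; the rank sequence gives block sizes [2, 1].

Assembling the blocks gives the Jordan form J above.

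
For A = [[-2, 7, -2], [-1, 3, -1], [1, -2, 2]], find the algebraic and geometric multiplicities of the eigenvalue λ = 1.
The characteristic polynomial is (x - 1)^3, so the factor x - 1 appears with exponent 3: the algebraic multiplicity is 3.

rank(A - I) = 2, so the eigenspace has dimension 3 - 2 = 1: the geometric multiplicity is 1.

Since 1 < 3, A is not diagonalizable.

algebraic multiplicity 3, geometric multiplicity 1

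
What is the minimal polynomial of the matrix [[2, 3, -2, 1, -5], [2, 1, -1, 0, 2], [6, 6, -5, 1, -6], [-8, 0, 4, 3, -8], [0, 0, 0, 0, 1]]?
m_A(x) = (x - 1)^3(x + 2)

The characteristic polynomial factors as (x - 1)^4(x + 2). The minimal polynomial is ∏(x - λ)^{k_λ} where k_λ is the size of the largest Jordan block at λ.

For λ = -2: rank(A + 2I) = 4, and the largest Jordan block has size 1 (the smallest k with rank((A + 2I)^k) = rank((A + 2I)^(k+1))).
For λ = 1: rank(A - I) = 3, and the largest Jordan block has size 3 (the smallest k with rank((A - I)^k) = rank((A - I)^(k+1))).

So m_A(x) = (x - 1)^3(x + 2).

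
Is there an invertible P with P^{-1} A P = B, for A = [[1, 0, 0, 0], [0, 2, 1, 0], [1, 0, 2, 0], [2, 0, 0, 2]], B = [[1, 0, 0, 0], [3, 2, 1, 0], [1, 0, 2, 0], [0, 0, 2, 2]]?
Two matrices over a field are similar if and only if they have the same invariant factors.

Both A and B have characteristic polynomial (x - 2)^3(x - 1) and minimal polynomial (x - 2)^2(x - 1). Computing further, both have invariant factors x - 2, (x - 2)^2(x - 1). Hence A and B are similar.

Yes.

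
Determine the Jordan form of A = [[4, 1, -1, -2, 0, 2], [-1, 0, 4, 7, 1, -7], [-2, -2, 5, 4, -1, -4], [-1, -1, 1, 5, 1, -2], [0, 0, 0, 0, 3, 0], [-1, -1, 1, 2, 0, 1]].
J = [[3, 1, 0, 0, 0, 0], [0, 3, 1, 0, 0, 0], [0, 0, 3, 0, 0, 0], [0, 0, 0, 3, 1, 0], [0, 0, 0, 0, 3, 0], [0, 0, 0, 0, 0, 3]]

The characteristic polynomial is det(xI - A) = (x - 3)^6, so the eigenvalues are 3 (algebraic multiplicity 6).

For λ = 3: rank(A - 3I) = 3, rank((A - 3I)^2) = 1, rank((A - 3I)^3) = 0. The eigenspace has dimension 6 - 3 = 3, so there are 3 Jordan blocks; the rank sequence gives block sizes [3, 2, 1].

Assembling the blocks gives the Jordan form J above.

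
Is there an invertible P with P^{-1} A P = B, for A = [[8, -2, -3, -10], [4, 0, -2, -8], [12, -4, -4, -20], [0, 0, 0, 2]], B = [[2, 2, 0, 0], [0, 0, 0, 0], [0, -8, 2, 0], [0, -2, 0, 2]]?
No.

Both have characteristic polynomial x(x - 2)^3, but the minimal polynomial of A is x(x - 2)^2 while the minimal polynomial of B is x(x - 2). The minimal polynomial is a similarity invariant, so A and B are not similar.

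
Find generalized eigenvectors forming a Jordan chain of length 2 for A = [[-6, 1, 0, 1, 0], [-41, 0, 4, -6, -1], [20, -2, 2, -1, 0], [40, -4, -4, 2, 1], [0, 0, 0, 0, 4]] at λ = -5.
We seek v_1 ∈ ker((A + 5I)^2) \ ker(A + 5I), then set v_{i+1} = (A + 5I) v_i.

One such chain is v_1 = [[0, 1, 0, 0, 0]]^T, v_2 = [[1, 5, -2, -4, 0]]^T. Check: (A + 5I) v_2 = [[0, 0, 0, 0, 0]]^T = 0.

v_1 = [[0, 1, 0, 0, 0]]^T, v_2 = [[1, 5, -2, -4, 0]]^T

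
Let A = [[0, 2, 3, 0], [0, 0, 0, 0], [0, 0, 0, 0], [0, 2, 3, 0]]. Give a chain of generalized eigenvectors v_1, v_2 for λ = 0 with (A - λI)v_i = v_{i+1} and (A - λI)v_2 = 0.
v_1 = [[3, 2, -1, 4]]^T, v_2 = [[1, 0, 0, 1]]^T

We seek v_1 ∈ ker(A^2) \ ker(A), then set v_{i+1} = A v_i.

One such chain is v_1 = [[3, 2, -1, 4]]^T, v_2 = [[1, 0, 0, 1]]^T. Check: A v_2 = [[0, 0, 0, 0]]^T = 0.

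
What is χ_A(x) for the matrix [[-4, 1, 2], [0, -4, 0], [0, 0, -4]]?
xI - A = [[x + 4, -1, -2], [0, x + 4, 0], [0, 0, x + 4]].

Expanding det(xI - A) along the first row:
det(xI - A) = + (x + 4)·det([[x + 4, 0], [0, x + 4]]) - (-1)·det([[0, 0], [0, x + 4]]) + (-2)·det([[0, x + 4], [0, 0]]).

Evaluating gives χ_A(x) = x^3 + 12x^2 + 48x + 64 = (x + 4)^3.

χ_A(x) = (x + 4)^3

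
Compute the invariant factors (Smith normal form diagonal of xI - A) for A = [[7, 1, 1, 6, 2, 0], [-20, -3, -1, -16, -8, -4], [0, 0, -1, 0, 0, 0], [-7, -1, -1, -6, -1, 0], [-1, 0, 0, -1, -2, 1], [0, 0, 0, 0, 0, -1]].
The Jordan structure of A has elementary divisors (x + 1)^3, (x + 1)^3. Arranging the block sizes at each eigenvalue in decreasing order and taking row products gives the invariant factors.

Invariant factors (smallest first, each dividing the next): (x + 1)^3, (x + 1)^3.

Check: the last factor (x + 1)^3 is the minimal polynomial, and the product (x + 1)^6 is the characteristic polynomial.

(x + 1)^3, (x + 1)^3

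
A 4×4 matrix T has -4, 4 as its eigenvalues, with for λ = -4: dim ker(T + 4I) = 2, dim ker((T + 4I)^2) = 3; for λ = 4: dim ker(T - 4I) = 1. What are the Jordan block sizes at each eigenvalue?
Jordan blocks: (-4, 2), (-4, 1), (4, 1)

λ = -4: successive nullity increments [2, 1] count blocks of size ≥ k; block sizes are [2, 1].
λ = 4: successive nullity increments [1] count blocks of size ≥ k; block sizes are [1].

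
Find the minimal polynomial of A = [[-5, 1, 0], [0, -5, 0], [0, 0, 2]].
The characteristic polynomial factors as (x - 2)(x + 5)^2. The minimal polynomial is ∏(x - λ)^{k_λ} where k_λ is the size of the largest Jordan block at λ.

For λ = -5: rank(A + 5I) = 2, and the largest Jordan block has size 2 (the smallest k with rank((A + 5I)^k) = rank((A + 5I)^(k+1))).
For λ = 2: rank(A - 2I) = 2, and the largest Jordan block has size 1 (the smallest k with rank((A - 2I)^k) = rank((A - 2I)^(k+1))).

So m_A(x) = (x - 2)(x + 5)^2.

m_A(x) = (x - 2)(x + 5)^2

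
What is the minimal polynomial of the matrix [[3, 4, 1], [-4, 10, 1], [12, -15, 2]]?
m_A(x) = (x - 5)^3

The characteristic polynomial factors as (x - 5)^3. The minimal polynomial is ∏(x - λ)^{k_λ} where k_λ is the size of the largest Jordan block at λ.

For λ = 5: rank(A - 5I) = 2, and the largest Jordan block has size 3 (the smallest k with rank((A - 5I)^k) = rank((A - 5I)^(k+1))).

So m_A(x) = (x - 5)^3.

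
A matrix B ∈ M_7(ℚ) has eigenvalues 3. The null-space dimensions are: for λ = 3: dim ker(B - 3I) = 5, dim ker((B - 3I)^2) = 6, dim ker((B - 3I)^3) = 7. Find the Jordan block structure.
Jordan blocks: (3, 3), (3, 1), (3, 1), (3, 1), (3, 1)

λ = 3: successive nullity increments [5, 1, 1] count blocks of size ≥ k; block sizes are [3, 1, 1, 1, 1].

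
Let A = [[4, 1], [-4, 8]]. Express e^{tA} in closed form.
e^{tA} = [[(1 - 2*t)*e^{6*t}, t*e^{6*t}], [-4*t*e^{6*t}, (2*t + 1)*e^{6*t}]]

A has Jordan form J = [[6, 1], [0, 6]] with A = PJP^{-1}, so e^{tA} = P e^{tJ} P^{-1}.

For a Jordan block J_k(λ), e^{tJ_k(λ)} = e^{λt} · (I + tN + t^2 N^2/2! + ... + t^{k-1} N^{k-1}/(k-1)!) where N is the nilpotent superdiagonal part.

Assembling the blocks and conjugating back gives the entries of e^{tA} as shown above.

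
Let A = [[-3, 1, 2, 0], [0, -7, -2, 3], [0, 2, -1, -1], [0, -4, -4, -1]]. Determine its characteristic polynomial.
xI - A = [[x + 3, -1, -2, 0], [0, x + 7, 2, -3], [0, -2, x + 1, 1], [0, 4, 4, x + 1]].

Expanding det(xI - A) along the first row:
det(xI - A) = + (x + 3)·det([[x + 7, 2, -3], [-2, x + 1, 1], [4, 4, x + 1]]) - (-1)·det([[0, 2, -3], [0, x + 1, 1], [0, 4, x + 1]]) + (-2)·det([[0, x + 7, -3], [0, -2, 1], [0, 4, x + 1]]) - (0)·det([[0, x + 7, 2], [0, -2, x + 1], [0, 4, 4]]).

Evaluating gives χ_A(x) = x^4 + 12x^3 + 54x^2 + 108x + 81 = (x + 3)^4.

χ_A(x) = (x + 3)^4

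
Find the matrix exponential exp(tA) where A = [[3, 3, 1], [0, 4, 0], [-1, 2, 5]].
e^{tA} = [[(1 - t)*e^{4*t}, t*(6 - t)*e^{4*t}/2, t*e^{4*t}], [0, e^{4*t}, 0], [-t*e^{4*t}, t*(4 - t)*e^{4*t}/2, (t + 1)*e^{4*t}]]

A has Jordan form J = [[4, 1, 0], [0, 4, 1], [0, 0, 4]] with A = PJP^{-1}, so e^{tA} = P e^{tJ} P^{-1}.

For a Jordan block J_k(λ), e^{tJ_k(λ)} = e^{λt} · (I + tN + t^2 N^2/2! + ... + t^{k-1} N^{k-1}/(k-1)!) where N is the nilpotent superdiagonal part.

Assembling the blocks and conjugating back gives the entries of e^{tA} as shown above.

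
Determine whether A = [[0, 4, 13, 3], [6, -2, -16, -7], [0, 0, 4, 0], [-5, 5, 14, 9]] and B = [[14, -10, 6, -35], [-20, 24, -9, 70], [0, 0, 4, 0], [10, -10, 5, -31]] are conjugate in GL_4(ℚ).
No.

Both have characteristic polynomial (x - 4)^3(x + 1), but the minimal polynomial of A is (x - 4)^3(x + 1) while the minimal polynomial of B is (x - 4)^2(x + 1). The minimal polynomial is a similarity invariant, so A and B are not similar.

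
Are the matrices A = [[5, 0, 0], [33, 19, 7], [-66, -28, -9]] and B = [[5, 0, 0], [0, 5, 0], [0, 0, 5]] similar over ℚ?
No.

Both have characteristic polynomial (x - 5)^3, but the minimal polynomial of A is (x - 5)^2 while the minimal polynomial of B is x - 5. The minimal polynomial is a similarity invariant, so A and B are not similar.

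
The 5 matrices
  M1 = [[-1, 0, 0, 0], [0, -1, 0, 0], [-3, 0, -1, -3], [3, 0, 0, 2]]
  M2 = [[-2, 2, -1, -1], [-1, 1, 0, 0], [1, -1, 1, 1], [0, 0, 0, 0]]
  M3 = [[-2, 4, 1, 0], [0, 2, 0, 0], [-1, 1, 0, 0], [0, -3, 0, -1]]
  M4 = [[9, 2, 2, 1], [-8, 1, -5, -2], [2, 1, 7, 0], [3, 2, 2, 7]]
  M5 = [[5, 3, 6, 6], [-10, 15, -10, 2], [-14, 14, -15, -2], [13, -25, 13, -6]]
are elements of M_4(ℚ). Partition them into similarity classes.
Characteristic polynomials: χ_{M1} = (x - 2)(x + 1)^3, χ_{M2} = x^4, χ_{M3} = (x - 2)(x + 1)^3, χ_{M4} = (x - 6)^4, χ_{M5} = (x - 2)(x + 1)^3.

{M1}: invariant factors x + 1, x + 1, (x - 2)(x + 1).

{M2}: invariant factors x, x^3.

{M3, M5}: invariant factors x + 1, (x - 2)(x + 1)^2.

{M4}: invariant factors (x - 6)^2, (x - 6)^2.

Matrices are similar if and only if their invariant-factor lists agree; the partition into similarity classes is {M1}, {M2}, {M3, M5}, {M4}.

4 classes: {M1}, {M2}, {M3, M5}, {M4}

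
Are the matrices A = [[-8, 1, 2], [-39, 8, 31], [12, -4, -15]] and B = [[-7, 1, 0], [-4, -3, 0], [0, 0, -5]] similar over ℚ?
No.

Both have characteristic polynomial (x + 5)^3, but the minimal polynomial of A is (x + 5)^3 while the minimal polynomial of B is (x + 5)^2. The minimal polynomial is a similarity invariant, so A and B are not similar.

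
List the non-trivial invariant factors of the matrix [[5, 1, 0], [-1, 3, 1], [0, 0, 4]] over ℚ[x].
(x - 4)^3

The Jordan structure of A has elementary divisors (x - 4)^3. Arranging the block sizes at each eigenvalue in decreasing order and taking row products gives the invariant factors.

Invariant factors (smallest first, each dividing the next): (x - 4)^3.

Check: the last factor (x - 4)^3 is the minimal polynomial, and the product (x - 4)^3 is the characteristic polynomial.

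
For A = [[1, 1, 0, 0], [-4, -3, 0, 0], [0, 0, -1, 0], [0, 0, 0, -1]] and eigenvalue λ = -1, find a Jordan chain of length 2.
v_1 = [[0, 1, -1, 0]]^T, v_2 = [[1, -2, 0, 0]]^T

We seek v_1 ∈ ker((A + I)^2) \ ker(A + I), then set v_{i+1} = (A + I) v_i.

One such chain is v_1 = [[0, 1, -1, 0]]^T, v_2 = [[1, -2, 0, 0]]^T. Check: (A + I) v_2 = [[0, 0, 0, 0]]^T = 0.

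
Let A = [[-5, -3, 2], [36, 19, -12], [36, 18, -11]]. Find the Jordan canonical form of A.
J = [[1, 1, 0], [0, 1, 0], [0, 0, 1]]

The characteristic polynomial is det(xI - A) = (x - 1)^3, so the eigenvalues are 1 (algebraic multiplicity 3).

For λ = 1: rank(A - I) = 1, rank((A - I)^2) = 0. The eigenspace has dimension 3 - 1 = 2, so there are 2 Jordan blocks; the rank sequence gives block sizes [2, 1].

Assembling the blocks gives the Jordan form J above.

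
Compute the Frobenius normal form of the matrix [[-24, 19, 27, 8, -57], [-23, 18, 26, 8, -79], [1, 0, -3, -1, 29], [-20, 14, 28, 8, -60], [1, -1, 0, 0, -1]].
R = [[0, 0, 0, 0, 36], [1, 0, 0, 0, -81], [0, 1, 0, 0, 30], [0, 0, 1, 0, 21], [0, 0, 0, 1, -2]]

The invariant factors of A (the non-unit diagonal entries of the Smith normal form of xI - A over ℚ[x]) are (x - 4)(x^2 + 3x - 3)^2, each dividing the next. The characteristic polynomial is their product, (x - 4)(x^2 + 3x - 3)^2.

The rational canonical form is the block-diagonal matrix of companion matrices C(f_i):
R = [[0, 0, 0, 0, 36], [1, 0, 0, 0, -81], [0, 1, 0, 0, 30], [0, 0, 1, 0, 21], [0, 0, 0, 1, -2]].

Note the characteristic polynomial does not split into linear factors over ℚ, so A has no Jordan form over ℚ; the rational canonical form exists over any field.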